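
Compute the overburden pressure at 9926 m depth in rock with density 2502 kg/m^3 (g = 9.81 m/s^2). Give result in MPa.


P = rho * g * z / 1e6
= 2502 * 9.81 * 9926 / 1e6
= 243629898.12 / 1e6
= 243.6299 MPa

243.6299


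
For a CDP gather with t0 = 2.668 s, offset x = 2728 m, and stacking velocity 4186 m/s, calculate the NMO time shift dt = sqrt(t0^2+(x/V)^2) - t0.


x/Vnmo = 2728/4186 = 0.651696
(x/Vnmo)^2 = 0.424708
t0^2 = 7.118224
sqrt(7.118224 + 0.424708) = 2.74644
dt = 2.74644 - 2.668 = 0.07844

0.07844


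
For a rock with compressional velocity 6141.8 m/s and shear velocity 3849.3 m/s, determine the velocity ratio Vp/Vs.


Vp/Vs = 6141.8 / 3849.3
= 1.5956

1.5956


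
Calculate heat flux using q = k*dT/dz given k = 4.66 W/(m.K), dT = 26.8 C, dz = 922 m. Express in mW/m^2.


q = k * dT / dz * 1000
= 4.66 * 26.8 / 922 * 1000
= 0.135453 * 1000
= 135.4534 mW/m^2

135.4534


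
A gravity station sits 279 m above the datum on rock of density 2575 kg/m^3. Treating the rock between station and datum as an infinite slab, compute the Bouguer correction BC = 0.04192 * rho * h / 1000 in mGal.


BC = 0.04192 * rho * h / 1000
= 0.04192 * 2575 * 279 / 1000
= 30.1164 mGal

30.1164


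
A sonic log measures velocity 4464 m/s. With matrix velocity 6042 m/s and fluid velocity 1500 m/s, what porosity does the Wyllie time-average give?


1/V - 1/Vm = 1/4464 - 1/6042 = 5.851e-05
1/Vf - 1/Vm = 1/1500 - 1/6042 = 0.00050116
phi = 5.851e-05 / 0.00050116 = 0.1167

0.1167


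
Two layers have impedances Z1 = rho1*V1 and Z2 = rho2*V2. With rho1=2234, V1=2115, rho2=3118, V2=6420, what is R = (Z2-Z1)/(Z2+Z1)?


Z1 = 2234 * 2115 = 4724910
Z2 = 3118 * 6420 = 20017560
R = (20017560 - 4724910) / (20017560 + 4724910) = 15292650 / 24742470 = 0.6181

0.6181


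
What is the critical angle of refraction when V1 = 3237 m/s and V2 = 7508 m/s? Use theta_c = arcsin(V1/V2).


V1/V2 = 3237/7508 = 0.43114
theta_c = arcsin(0.43114) = 25.5399 degrees

25.5399


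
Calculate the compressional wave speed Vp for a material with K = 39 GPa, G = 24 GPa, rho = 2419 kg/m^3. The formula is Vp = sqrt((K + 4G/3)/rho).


First compute the effective modulus:
K + 4G/3 = 39e9 + 4*24e9/3 = 71000000000.0 Pa
Then divide by density:
71000000000.0 / 2419 = 29350971.4758 Pa/(kg/m^3)
Take the square root:
Vp = sqrt(29350971.4758) = 5417.65 m/s

5417.65


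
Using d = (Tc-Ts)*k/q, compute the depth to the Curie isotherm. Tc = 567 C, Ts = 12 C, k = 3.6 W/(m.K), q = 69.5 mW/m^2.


T_Curie - T_surf = 567 - 12 = 555 C
Convert q to W/m^2: 69.5 mW/m^2 = 0.0695 W/m^2
d = 555 * 3.6 / 0.0695 = 28748.2 m

28748.2


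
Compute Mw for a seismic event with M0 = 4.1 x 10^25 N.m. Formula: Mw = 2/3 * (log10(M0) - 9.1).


log10(M0) = log10(4.1 x 10^25) = 25.6128
Mw = 2/3 * (25.6128 - 9.1)
= 2/3 * 16.5128
= 11.01

11.01


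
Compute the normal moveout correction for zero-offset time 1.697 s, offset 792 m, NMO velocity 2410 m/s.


x/Vnmo = 792/2410 = 0.328631
(x/Vnmo)^2 = 0.107998
t0^2 = 2.879809
sqrt(2.879809 + 0.107998) = 1.728527
dt = 1.728527 - 1.697 = 0.031527

0.031527


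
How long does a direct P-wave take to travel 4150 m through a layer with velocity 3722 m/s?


t = x / V
= 4150 / 3722
= 1.115 s

1.115


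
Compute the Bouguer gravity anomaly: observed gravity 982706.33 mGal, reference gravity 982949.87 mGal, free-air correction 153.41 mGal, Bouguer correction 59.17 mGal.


BA = g_obs - g_ref + FAC - BC
= 982706.33 - 982949.87 + 153.41 - 59.17
= -149.3 mGal

-149.3


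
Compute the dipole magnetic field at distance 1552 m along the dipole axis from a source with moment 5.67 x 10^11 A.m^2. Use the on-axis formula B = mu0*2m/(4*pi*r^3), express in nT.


m = 5.67 x 10^11 = 567000000000 A.m^2
2m = 1134000000000 A.m^2
r^3 = 1552^3 = 3738308608
B = (4pi*10^-7) * 1134000000000 / (4*pi * 3738308608) * 1e9
= 1425026.427668 / 46976971438.98 * 1e9
= 30334.5742 nT

30334.5742


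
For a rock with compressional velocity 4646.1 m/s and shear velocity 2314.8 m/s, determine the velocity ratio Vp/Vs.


Vp/Vs = 4646.1 / 2314.8
= 2.0071

2.0071


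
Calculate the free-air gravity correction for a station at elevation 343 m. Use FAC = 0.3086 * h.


FAC = 0.3086 * h
= 0.3086 * 343
= 105.8498 mGal

105.8498


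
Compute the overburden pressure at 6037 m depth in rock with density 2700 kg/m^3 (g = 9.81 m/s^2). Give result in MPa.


P = rho * g * z / 1e6
= 2700 * 9.81 * 6037 / 1e6
= 159902019.0 / 1e6
= 159.902 MPa

159.902


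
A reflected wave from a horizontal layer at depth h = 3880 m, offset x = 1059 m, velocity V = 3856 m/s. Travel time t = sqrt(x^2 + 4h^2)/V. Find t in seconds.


x^2 + 4h^2 = 1059^2 + 4*3880^2 = 1121481 + 60217600 = 61339081
sqrt(61339081) = 7831.927
t = 7831.927 / 3856 = 2.0311 s

2.0311


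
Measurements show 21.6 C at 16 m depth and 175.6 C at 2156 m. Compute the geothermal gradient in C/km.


dT = 175.6 - 21.6 = 154.0 C
dz = 2156 - 16 = 2140 m
gradient = dT/dz * 1000 = 154.0/2140 * 1000 = 71.9626 C/km

71.9626


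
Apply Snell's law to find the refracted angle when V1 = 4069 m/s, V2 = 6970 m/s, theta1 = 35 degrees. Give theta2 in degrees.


sin(theta1) = sin(35 deg) = 0.573576
sin(theta2) = V2/V1 * sin(theta1) = 6970/4069 * 0.573576 = 0.982509
theta2 = arcsin(0.982509) = 79.2679 degrees

79.2679


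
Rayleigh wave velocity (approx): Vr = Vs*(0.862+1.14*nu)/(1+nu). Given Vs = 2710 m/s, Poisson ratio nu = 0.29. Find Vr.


Numerator factor = 0.862 + 1.14*0.29 = 1.1926
Denominator = 1 + 0.29 = 1.29
Vr = 2710 * 1.1926 / 1.29 = 2505.38 m/s

2505.38


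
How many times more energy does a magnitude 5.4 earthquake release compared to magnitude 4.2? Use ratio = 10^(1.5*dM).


M2 - M1 = 5.4 - 4.2 = 1.2
1.5 * 1.2 = 1.8
ratio = 10^1.8 = 63.1

63.1


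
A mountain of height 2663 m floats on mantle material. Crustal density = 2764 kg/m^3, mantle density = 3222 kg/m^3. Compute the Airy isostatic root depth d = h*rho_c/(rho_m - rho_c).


rho_m - rho_c = 3222 - 2764 = 458
d = 2663 * 2764 / 458
= 7360532 / 458
= 16071.03 m

16071.03


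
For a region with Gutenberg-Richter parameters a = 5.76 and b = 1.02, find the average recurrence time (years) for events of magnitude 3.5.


log10(N) = 5.76 - 1.02*3.5 = 2.19
N = 10^2.19 = 154.881662
T = 1/N = 1/154.881662 = 0.0065 years

0.0065


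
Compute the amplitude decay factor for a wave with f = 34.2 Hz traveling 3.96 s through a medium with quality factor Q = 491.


pi*f*t/Q = pi*34.2*3.96/491 = 0.866542
A/A0 = exp(-0.866542) = 0.420403

0.420403


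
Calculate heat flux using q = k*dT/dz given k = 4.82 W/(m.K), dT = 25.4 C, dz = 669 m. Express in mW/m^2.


q = k * dT / dz * 1000
= 4.82 * 25.4 / 669 * 1000
= 0.183001 * 1000
= 183.0015 mW/m^2

183.0015


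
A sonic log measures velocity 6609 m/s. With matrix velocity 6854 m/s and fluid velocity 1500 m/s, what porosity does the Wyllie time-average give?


1/V - 1/Vm = 1/6609 - 1/6854 = 5.41e-06
1/Vf - 1/Vm = 1/1500 - 1/6854 = 0.00052077
phi = 5.41e-06 / 0.00052077 = 0.0104

0.0104


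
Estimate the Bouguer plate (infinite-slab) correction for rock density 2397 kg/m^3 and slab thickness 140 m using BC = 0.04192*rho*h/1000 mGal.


BC = 0.04192 * rho * h / 1000
= 0.04192 * 2397 * 140 / 1000
= 14.0675 mGal

14.0675


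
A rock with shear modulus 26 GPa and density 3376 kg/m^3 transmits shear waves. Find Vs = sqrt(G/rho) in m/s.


Convert G to Pa: G = 26e9 Pa
Compute G/rho = 26e9 / 3376 = 7701421.8009
Vs = sqrt(7701421.8009) = 2775.14 m/s

2775.14


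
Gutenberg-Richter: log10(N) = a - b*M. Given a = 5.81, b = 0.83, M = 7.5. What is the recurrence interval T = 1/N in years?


log10(N) = 5.81 - 0.83*7.5 = -0.415
N = 10^-0.415 = 0.384592
T = 1/N = 1/0.384592 = 2.6002 years

2.6002


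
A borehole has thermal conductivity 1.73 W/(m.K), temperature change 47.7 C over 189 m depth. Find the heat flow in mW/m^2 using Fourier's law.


q = k * dT / dz * 1000
= 1.73 * 47.7 / 189 * 1000
= 0.436619 * 1000
= 436.619 mW/m^2

436.619


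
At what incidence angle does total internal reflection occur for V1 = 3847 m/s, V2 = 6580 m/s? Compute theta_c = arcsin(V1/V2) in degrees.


V1/V2 = 3847/6580 = 0.58465
theta_c = arcsin(0.58465) = 35.7783 degrees

35.7783


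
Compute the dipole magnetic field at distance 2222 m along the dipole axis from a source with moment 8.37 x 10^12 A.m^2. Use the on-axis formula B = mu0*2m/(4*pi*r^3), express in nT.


m = 8.37 x 10^12 = 8370000000000 A.m^2
2m = 16740000000000 A.m^2
r^3 = 2222^3 = 10970645048
B = (4pi*10^-7) * 16740000000000 / (4*pi * 10970645048) * 1e9
= 21036104.408437 / 137861191551.75 * 1e9
= 152589.0221 nT

152589.0221


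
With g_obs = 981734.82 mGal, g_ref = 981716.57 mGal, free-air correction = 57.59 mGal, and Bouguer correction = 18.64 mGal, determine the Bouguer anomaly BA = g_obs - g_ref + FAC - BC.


BA = g_obs - g_ref + FAC - BC
= 981734.82 - 981716.57 + 57.59 - 18.64
= 57.2 mGal

57.2


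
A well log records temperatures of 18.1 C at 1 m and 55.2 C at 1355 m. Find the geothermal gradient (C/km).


dT = 55.2 - 18.1 = 37.1 C
dz = 1355 - 1 = 1354 m
gradient = dT/dz * 1000 = 37.1/1354 * 1000 = 27.4003 C/km

27.4003


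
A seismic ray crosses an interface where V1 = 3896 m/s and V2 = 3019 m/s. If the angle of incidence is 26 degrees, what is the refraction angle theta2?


sin(theta1) = sin(26 deg) = 0.438371
sin(theta2) = V2/V1 * sin(theta1) = 3019/3896 * 0.438371 = 0.339693
theta2 = arcsin(0.339693) = 19.8581 degrees

19.8581


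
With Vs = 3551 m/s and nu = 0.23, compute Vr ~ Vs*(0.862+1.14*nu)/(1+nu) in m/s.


Numerator factor = 0.862 + 1.14*0.23 = 1.1242
Denominator = 1 + 0.23 = 1.23
Vr = 3551 * 1.1242 / 1.23 = 3245.56 m/s

3245.56


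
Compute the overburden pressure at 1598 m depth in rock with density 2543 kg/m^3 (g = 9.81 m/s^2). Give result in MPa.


P = rho * g * z / 1e6
= 2543 * 9.81 * 1598 / 1e6
= 39865034.34 / 1e6
= 39.865 MPa

39.865


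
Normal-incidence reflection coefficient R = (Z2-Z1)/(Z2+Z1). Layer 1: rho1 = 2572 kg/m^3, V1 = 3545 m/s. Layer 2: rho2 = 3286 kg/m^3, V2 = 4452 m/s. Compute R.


Z1 = 2572 * 3545 = 9117740
Z2 = 3286 * 4452 = 14629272
R = (14629272 - 9117740) / (14629272 + 9117740) = 5511532 / 23747012 = 0.2321

0.2321


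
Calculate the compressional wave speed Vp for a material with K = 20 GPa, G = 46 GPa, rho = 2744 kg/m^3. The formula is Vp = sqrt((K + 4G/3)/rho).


First compute the effective modulus:
K + 4G/3 = 20e9 + 4*46e9/3 = 81333333333.33 Pa
Then divide by density:
81333333333.33 / 2744 = 29640427.5996 Pa/(kg/m^3)
Take the square root:
Vp = sqrt(29640427.5996) = 5444.3 m/s

5444.3


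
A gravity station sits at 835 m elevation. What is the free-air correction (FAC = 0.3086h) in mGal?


FAC = 0.3086 * h
= 0.3086 * 835
= 257.681 mGal

257.681


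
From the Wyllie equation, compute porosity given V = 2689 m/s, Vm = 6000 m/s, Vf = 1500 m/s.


1/V - 1/Vm = 1/2689 - 1/6000 = 0.00020522
1/Vf - 1/Vm = 1/1500 - 1/6000 = 0.0005
phi = 0.00020522 / 0.0005 = 0.4104

0.4104


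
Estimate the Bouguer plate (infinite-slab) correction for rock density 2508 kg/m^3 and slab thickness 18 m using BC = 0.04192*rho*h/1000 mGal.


BC = 0.04192 * rho * h / 1000
= 0.04192 * 2508 * 18 / 1000
= 1.8924 mGal

1.8924


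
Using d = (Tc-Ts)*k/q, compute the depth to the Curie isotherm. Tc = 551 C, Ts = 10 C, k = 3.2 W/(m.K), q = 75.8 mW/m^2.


T_Curie - T_surf = 551 - 10 = 541 C
Convert q to W/m^2: 75.8 mW/m^2 = 0.0758 W/m^2
d = 541 * 3.2 / 0.0758 = 22839.05 m

22839.05


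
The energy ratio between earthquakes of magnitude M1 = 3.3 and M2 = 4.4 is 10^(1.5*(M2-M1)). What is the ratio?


M2 - M1 = 4.4 - 3.3 = 1.1
1.5 * 1.1 = 1.65
ratio = 10^1.65 = 44.67

44.67


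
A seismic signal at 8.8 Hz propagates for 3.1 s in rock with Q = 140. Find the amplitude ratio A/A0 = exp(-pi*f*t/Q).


pi*f*t/Q = pi*8.8*3.1/140 = 0.612162
A/A0 = exp(-0.612162) = 0.542178

0.542178


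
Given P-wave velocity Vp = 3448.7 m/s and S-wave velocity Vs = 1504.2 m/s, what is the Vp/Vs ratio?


Vp/Vs = 3448.7 / 1504.2
= 2.2927

2.2927


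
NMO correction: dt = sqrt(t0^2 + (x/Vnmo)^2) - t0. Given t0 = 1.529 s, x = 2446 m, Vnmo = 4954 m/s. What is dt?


x/Vnmo = 2446/4954 = 0.493742
(x/Vnmo)^2 = 0.243782
t0^2 = 2.337841
sqrt(2.337841 + 0.243782) = 1.606743
dt = 1.606743 - 1.529 = 0.077743

0.077743


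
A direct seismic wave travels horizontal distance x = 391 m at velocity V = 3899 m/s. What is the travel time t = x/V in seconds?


t = x / V
= 391 / 3899
= 0.1003 s

0.1003


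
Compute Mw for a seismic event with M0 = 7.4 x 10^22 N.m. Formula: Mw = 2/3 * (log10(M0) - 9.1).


log10(M0) = log10(7.4 x 10^22) = 22.8692
Mw = 2/3 * (22.8692 - 9.1)
= 2/3 * 13.7692
= 9.18

9.18


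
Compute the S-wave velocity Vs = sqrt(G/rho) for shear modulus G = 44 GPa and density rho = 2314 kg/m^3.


Convert G to Pa: G = 44e9 Pa
Compute G/rho = 44e9 / 2314 = 19014693.172
Vs = sqrt(19014693.172) = 4360.58 m/s

4360.58


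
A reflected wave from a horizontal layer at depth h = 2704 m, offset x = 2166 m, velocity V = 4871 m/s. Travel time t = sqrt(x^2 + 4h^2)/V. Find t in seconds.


x^2 + 4h^2 = 2166^2 + 4*2704^2 = 4691556 + 29246464 = 33938020
sqrt(33938020) = 5825.6347
t = 5825.6347 / 4871 = 1.196 s

1.196


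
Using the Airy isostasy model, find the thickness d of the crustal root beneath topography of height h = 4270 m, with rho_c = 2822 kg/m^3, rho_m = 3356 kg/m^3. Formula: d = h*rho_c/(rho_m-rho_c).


rho_m - rho_c = 3356 - 2822 = 534
d = 4270 * 2822 / 534
= 12049940 / 534
= 22565.43 m

22565.43


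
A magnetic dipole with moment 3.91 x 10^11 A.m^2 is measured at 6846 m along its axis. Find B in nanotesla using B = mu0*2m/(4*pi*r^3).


m = 3.91 x 10^11 = 391000000000 A.m^2
2m = 782000000000 A.m^2
r^3 = 6846^3 = 320856383736
B = (4pi*10^-7) * 782000000000 / (4*pi * 320856383736) * 1e9
= 982690.182043 / 4032000232009.62 * 1e9
= 243.7227 nT

243.7227


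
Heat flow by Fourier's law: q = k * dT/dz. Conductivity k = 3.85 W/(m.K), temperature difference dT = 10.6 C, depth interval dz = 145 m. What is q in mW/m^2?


q = k * dT / dz * 1000
= 3.85 * 10.6 / 145 * 1000
= 0.281448 * 1000
= 281.4483 mW/m^2

281.4483


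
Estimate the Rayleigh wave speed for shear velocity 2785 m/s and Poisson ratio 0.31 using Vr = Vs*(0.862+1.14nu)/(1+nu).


Numerator factor = 0.862 + 1.14*0.31 = 1.2154
Denominator = 1 + 0.31 = 1.31
Vr = 2785 * 1.2154 / 1.31 = 2583.88 m/s

2583.88


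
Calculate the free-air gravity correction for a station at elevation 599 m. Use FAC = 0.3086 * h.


FAC = 0.3086 * h
= 0.3086 * 599
= 184.8514 mGal

184.8514


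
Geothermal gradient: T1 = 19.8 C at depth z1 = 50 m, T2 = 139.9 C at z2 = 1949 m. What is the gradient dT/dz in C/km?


dT = 139.9 - 19.8 = 120.1 C
dz = 1949 - 50 = 1899 m
gradient = dT/dz * 1000 = 120.1/1899 * 1000 = 63.2438 C/km

63.2438


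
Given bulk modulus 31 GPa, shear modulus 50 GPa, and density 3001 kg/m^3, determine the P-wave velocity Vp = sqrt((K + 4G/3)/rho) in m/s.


First compute the effective modulus:
K + 4G/3 = 31e9 + 4*50e9/3 = 97666666666.67 Pa
Then divide by density:
97666666666.67 / 3001 = 32544707.3198 Pa/(kg/m^3)
Take the square root:
Vp = sqrt(32544707.3198) = 5704.8 m/s

5704.8


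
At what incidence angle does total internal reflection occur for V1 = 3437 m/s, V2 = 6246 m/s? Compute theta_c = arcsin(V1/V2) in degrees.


V1/V2 = 3437/6246 = 0.550272
theta_c = arcsin(0.550272) = 33.3857 degrees

33.3857


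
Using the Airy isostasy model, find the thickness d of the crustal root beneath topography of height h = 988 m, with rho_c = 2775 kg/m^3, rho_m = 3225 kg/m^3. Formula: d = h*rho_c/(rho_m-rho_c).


rho_m - rho_c = 3225 - 2775 = 450
d = 988 * 2775 / 450
= 2741700 / 450
= 6092.67 m

6092.67


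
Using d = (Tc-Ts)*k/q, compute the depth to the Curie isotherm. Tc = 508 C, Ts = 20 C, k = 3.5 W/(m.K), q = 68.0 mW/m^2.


T_Curie - T_surf = 508 - 20 = 488 C
Convert q to W/m^2: 68.0 mW/m^2 = 0.068 W/m^2
d = 488 * 3.5 / 0.068 = 25117.65 m

25117.65


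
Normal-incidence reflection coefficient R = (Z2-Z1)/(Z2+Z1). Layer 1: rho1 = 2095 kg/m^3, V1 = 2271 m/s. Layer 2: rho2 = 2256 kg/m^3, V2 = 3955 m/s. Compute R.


Z1 = 2095 * 2271 = 4757745
Z2 = 2256 * 3955 = 8922480
R = (8922480 - 4757745) / (8922480 + 4757745) = 4164735 / 13680225 = 0.3044

0.3044


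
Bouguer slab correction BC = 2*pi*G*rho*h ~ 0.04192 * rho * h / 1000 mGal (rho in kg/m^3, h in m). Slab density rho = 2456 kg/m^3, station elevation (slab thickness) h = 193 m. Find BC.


BC = 0.04192 * rho * h / 1000
= 0.04192 * 2456 * 193 / 1000
= 19.8704 mGal

19.8704


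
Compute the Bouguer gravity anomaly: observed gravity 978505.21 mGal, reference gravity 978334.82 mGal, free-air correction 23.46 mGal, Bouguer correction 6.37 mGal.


BA = g_obs - g_ref + FAC - BC
= 978505.21 - 978334.82 + 23.46 - 6.37
= 187.48 mGal

187.48


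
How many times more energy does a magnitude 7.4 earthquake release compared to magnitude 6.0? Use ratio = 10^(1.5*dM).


M2 - M1 = 7.4 - 6.0 = 1.4
1.5 * 1.4 = 2.1
ratio = 10^2.1 = 125.89

125.89


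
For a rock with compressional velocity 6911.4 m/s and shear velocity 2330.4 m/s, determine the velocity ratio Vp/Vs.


Vp/Vs = 6911.4 / 2330.4
= 2.9658

2.9658


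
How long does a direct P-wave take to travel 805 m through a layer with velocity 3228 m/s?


t = x / V
= 805 / 3228
= 0.2494 s

0.2494


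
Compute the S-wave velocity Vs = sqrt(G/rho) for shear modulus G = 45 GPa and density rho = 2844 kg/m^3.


Convert G to Pa: G = 45e9 Pa
Compute G/rho = 45e9 / 2844 = 15822784.8101
Vs = sqrt(15822784.8101) = 3977.79 m/s

3977.79


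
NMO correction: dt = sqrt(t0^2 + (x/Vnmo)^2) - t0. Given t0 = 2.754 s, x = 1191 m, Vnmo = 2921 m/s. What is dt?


x/Vnmo = 1191/2921 = 0.407737
(x/Vnmo)^2 = 0.16625
t0^2 = 7.584516
sqrt(7.584516 + 0.16625) = 2.78402
dt = 2.78402 - 2.754 = 0.03002

0.03002


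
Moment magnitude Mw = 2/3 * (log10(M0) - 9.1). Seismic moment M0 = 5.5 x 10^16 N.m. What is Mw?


log10(M0) = log10(5.5 x 10^16) = 16.7404
Mw = 2/3 * (16.7404 - 9.1)
= 2/3 * 7.6404
= 5.09

5.09


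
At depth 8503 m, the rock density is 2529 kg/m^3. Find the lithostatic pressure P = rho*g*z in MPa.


P = rho * g * z / 1e6
= 2529 * 9.81 * 8503 / 1e6
= 210955093.47 / 1e6
= 210.9551 MPa

210.9551


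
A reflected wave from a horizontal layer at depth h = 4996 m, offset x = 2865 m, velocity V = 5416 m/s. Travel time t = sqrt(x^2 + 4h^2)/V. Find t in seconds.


x^2 + 4h^2 = 2865^2 + 4*4996^2 = 8208225 + 99840064 = 108048289
sqrt(108048289) = 10394.6279
t = 10394.6279 / 5416 = 1.9192 s

1.9192


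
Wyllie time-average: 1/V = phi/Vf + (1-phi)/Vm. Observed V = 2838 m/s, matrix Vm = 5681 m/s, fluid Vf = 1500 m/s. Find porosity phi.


1/V - 1/Vm = 1/2838 - 1/5681 = 0.00017634
1/Vf - 1/Vm = 1/1500 - 1/5681 = 0.00049064
phi = 0.00017634 / 0.00049064 = 0.3594

0.3594


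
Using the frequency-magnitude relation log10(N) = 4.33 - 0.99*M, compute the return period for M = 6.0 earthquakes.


log10(N) = 4.33 - 0.99*6.0 = -1.61
N = 10^-1.61 = 0.024547
T = 1/N = 1/0.024547 = 40.738 years

40.738


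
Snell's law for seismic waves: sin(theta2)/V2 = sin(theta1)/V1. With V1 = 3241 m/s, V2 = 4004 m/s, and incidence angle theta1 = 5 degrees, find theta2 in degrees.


sin(theta1) = sin(5 deg) = 0.087156
sin(theta2) = V2/V1 * sin(theta1) = 4004/3241 * 0.087156 = 0.107674
theta2 = arcsin(0.107674) = 6.1813 degrees

6.1813


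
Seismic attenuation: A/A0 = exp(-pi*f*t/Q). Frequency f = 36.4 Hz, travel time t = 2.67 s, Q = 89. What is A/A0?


pi*f*t/Q = pi*36.4*2.67/89 = 3.430619
A/A0 = exp(-3.430619) = 0.032367

0.032367


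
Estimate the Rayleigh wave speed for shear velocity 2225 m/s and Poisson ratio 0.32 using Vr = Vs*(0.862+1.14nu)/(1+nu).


Numerator factor = 0.862 + 1.14*0.32 = 1.2268
Denominator = 1 + 0.32 = 1.32
Vr = 2225 * 1.2268 / 1.32 = 2067.9 m/s

2067.9


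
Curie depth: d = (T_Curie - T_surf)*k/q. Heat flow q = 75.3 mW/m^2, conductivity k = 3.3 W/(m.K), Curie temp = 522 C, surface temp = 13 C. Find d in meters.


T_Curie - T_surf = 522 - 13 = 509 C
Convert q to W/m^2: 75.3 mW/m^2 = 0.0753 W/m^2
d = 509 * 3.3 / 0.0753 = 22306.77 m

22306.77


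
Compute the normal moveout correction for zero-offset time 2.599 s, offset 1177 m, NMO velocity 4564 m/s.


x/Vnmo = 1177/4564 = 0.257888
(x/Vnmo)^2 = 0.066506
t0^2 = 6.754801
sqrt(6.754801 + 0.066506) = 2.611763
dt = 2.611763 - 2.599 = 0.012763

0.012763


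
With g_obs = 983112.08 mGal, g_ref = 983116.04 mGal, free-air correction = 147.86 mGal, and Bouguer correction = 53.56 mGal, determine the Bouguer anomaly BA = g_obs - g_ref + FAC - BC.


BA = g_obs - g_ref + FAC - BC
= 983112.08 - 983116.04 + 147.86 - 53.56
= 90.34 mGal

90.34


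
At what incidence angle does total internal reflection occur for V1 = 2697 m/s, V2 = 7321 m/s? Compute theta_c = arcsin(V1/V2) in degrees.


V1/V2 = 2697/7321 = 0.368392
theta_c = arcsin(0.368392) = 21.6165 degrees

21.6165


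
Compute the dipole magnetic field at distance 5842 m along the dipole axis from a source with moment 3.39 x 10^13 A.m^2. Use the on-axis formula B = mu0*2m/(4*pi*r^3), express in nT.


m = 3.39 x 10^13 = 33900000000000 A.m^2
2m = 67800000000000 A.m^2
r^3 = 5842^3 = 199381407688
B = (4pi*10^-7) * 67800000000000 / (4*pi * 199381407688) * 1e9
= 85199992.765355 / 2505500662620.05 * 1e9
= 34005.1767 nT

34005.1767


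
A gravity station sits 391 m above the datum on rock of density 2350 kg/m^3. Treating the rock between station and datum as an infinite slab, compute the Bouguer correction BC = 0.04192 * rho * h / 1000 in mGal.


BC = 0.04192 * rho * h / 1000
= 0.04192 * 2350 * 391 / 1000
= 38.5182 mGal

38.5182


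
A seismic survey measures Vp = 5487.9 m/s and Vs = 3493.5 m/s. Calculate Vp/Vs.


Vp/Vs = 5487.9 / 3493.5
= 1.5709

1.5709


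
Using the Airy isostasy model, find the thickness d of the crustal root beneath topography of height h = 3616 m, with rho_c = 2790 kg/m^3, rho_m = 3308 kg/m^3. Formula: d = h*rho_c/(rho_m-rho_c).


rho_m - rho_c = 3308 - 2790 = 518
d = 3616 * 2790 / 518
= 10088640 / 518
= 19476.14 m

19476.14


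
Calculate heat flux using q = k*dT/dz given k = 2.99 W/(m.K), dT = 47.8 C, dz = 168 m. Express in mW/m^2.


q = k * dT / dz * 1000
= 2.99 * 47.8 / 168 * 1000
= 0.850726 * 1000
= 850.7262 mW/m^2

850.7262


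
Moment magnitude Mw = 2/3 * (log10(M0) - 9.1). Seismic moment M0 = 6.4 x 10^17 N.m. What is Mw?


log10(M0) = log10(6.4 x 10^17) = 17.8062
Mw = 2/3 * (17.8062 - 9.1)
= 2/3 * 8.7062
= 5.8

5.8


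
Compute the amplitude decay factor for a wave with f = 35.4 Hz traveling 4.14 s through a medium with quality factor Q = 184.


pi*f*t/Q = pi*35.4*4.14/184 = 2.502279
A/A0 = exp(-2.502279) = 0.081898

0.081898


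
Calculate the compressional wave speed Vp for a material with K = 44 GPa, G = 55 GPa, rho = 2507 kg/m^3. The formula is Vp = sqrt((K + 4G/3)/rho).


First compute the effective modulus:
K + 4G/3 = 44e9 + 4*55e9/3 = 117333333333.33 Pa
Then divide by density:
117333333333.33 / 2507 = 46802286.9299 Pa/(kg/m^3)
Take the square root:
Vp = sqrt(46802286.9299) = 6841.22 m/s

6841.22


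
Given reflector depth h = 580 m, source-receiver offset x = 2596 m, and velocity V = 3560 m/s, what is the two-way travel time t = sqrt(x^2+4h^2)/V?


x^2 + 4h^2 = 2596^2 + 4*580^2 = 6739216 + 1345600 = 8084816
sqrt(8084816) = 2843.3811
t = 2843.3811 / 3560 = 0.7987 s

0.7987


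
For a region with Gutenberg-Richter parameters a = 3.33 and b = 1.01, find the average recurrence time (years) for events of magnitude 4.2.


log10(N) = 3.33 - 1.01*4.2 = -0.912
N = 10^-0.912 = 0.122462
T = 1/N = 1/0.122462 = 8.1658 years

8.1658


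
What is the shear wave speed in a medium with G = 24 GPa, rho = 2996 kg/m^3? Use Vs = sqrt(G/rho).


Convert G to Pa: G = 24e9 Pa
Compute G/rho = 24e9 / 2996 = 8010680.9079
Vs = sqrt(8010680.9079) = 2830.31 m/s

2830.31


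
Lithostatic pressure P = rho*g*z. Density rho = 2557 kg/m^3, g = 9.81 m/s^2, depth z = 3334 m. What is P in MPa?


P = rho * g * z / 1e6
= 2557 * 9.81 * 3334 / 1e6
= 83630622.78 / 1e6
= 83.6306 MPa

83.6306


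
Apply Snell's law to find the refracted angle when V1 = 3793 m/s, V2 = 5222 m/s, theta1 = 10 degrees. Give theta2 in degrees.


sin(theta1) = sin(10 deg) = 0.173648
sin(theta2) = V2/V1 * sin(theta1) = 5222/3793 * 0.173648 = 0.23907
theta2 = arcsin(0.23907) = 13.8316 degrees

13.8316


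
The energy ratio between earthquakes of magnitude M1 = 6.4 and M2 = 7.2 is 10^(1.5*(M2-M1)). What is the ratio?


M2 - M1 = 7.2 - 6.4 = 0.8
1.5 * 0.8 = 1.2
ratio = 10^1.2 = 15.85

15.85


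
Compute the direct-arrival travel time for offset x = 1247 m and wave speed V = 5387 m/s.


t = x / V
= 1247 / 5387
= 0.2315 s

0.2315


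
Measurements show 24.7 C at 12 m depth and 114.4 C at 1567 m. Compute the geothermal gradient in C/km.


dT = 114.4 - 24.7 = 89.7 C
dz = 1567 - 12 = 1555 m
gradient = dT/dz * 1000 = 89.7/1555 * 1000 = 57.6849 C/km

57.6849


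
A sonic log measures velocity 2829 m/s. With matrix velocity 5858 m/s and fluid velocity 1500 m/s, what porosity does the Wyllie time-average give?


1/V - 1/Vm = 1/2829 - 1/5858 = 0.00018278
1/Vf - 1/Vm = 1/1500 - 1/5858 = 0.00049596
phi = 0.00018278 / 0.00049596 = 0.3685

0.3685


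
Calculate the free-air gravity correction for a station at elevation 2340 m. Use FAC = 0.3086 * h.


FAC = 0.3086 * h
= 0.3086 * 2340
= 722.124 mGal

722.124


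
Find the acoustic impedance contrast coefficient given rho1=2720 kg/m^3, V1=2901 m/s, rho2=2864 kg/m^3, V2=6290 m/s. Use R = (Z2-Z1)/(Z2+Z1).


Z1 = 2720 * 2901 = 7890720
Z2 = 2864 * 6290 = 18014560
R = (18014560 - 7890720) / (18014560 + 7890720) = 10123840 / 25905280 = 0.3908

0.3908


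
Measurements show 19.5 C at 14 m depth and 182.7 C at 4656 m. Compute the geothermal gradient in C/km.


dT = 182.7 - 19.5 = 163.2 C
dz = 4656 - 14 = 4642 m
gradient = dT/dz * 1000 = 163.2/4642 * 1000 = 35.1573 C/km

35.1573


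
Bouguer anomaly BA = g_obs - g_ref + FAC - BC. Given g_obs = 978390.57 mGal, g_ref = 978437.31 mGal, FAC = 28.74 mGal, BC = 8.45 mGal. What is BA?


BA = g_obs - g_ref + FAC - BC
= 978390.57 - 978437.31 + 28.74 - 8.45
= -26.45 mGal

-26.45


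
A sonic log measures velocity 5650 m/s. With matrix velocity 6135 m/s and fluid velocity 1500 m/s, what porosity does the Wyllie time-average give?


1/V - 1/Vm = 1/5650 - 1/6135 = 1.399e-05
1/Vf - 1/Vm = 1/1500 - 1/6135 = 0.00050367
phi = 1.399e-05 / 0.00050367 = 0.0278

0.0278


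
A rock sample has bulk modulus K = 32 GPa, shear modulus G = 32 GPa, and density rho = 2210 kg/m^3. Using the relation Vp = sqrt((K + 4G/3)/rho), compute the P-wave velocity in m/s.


First compute the effective modulus:
K + 4G/3 = 32e9 + 4*32e9/3 = 74666666666.67 Pa
Then divide by density:
74666666666.67 / 2210 = 33785822.0211 Pa/(kg/m^3)
Take the square root:
Vp = sqrt(33785822.0211) = 5812.56 m/s

5812.56


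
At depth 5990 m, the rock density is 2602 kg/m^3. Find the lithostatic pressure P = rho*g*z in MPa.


P = rho * g * z / 1e6
= 2602 * 9.81 * 5990 / 1e6
= 152898463.8 / 1e6
= 152.8985 MPa

152.8985


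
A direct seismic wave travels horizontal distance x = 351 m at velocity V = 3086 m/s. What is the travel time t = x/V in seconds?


t = x / V
= 351 / 3086
= 0.1137 s

0.1137


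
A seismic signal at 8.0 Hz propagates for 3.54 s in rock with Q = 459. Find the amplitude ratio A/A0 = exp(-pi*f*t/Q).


pi*f*t/Q = pi*8.0*3.54/459 = 0.193834
A/A0 = exp(-0.193834) = 0.823794

0.823794


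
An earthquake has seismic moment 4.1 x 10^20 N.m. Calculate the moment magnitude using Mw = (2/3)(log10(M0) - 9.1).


log10(M0) = log10(4.1 x 10^20) = 20.6128
Mw = 2/3 * (20.6128 - 9.1)
= 2/3 * 11.5128
= 7.68

7.68


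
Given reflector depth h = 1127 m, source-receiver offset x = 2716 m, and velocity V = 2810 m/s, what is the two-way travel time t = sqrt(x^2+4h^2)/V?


x^2 + 4h^2 = 2716^2 + 4*1127^2 = 7376656 + 5080516 = 12457172
sqrt(12457172) = 3529.4719
t = 3529.4719 / 2810 = 1.256 s

1.256


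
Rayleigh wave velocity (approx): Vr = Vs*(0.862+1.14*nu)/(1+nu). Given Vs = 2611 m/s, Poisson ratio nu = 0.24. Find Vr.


Numerator factor = 0.862 + 1.14*0.24 = 1.1356
Denominator = 1 + 0.24 = 1.24
Vr = 2611 * 1.1356 / 1.24 = 2391.17 m/s

2391.17


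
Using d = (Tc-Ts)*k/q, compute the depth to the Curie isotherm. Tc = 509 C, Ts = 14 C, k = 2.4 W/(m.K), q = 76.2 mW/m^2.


T_Curie - T_surf = 509 - 14 = 495 C
Convert q to W/m^2: 76.2 mW/m^2 = 0.0762 W/m^2
d = 495 * 2.4 / 0.0762 = 15590.55 m

15590.55


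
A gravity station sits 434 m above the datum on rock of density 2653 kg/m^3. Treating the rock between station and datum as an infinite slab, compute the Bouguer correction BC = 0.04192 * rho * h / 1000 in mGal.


BC = 0.04192 * rho * h / 1000
= 0.04192 * 2653 * 434 / 1000
= 48.2668 mGal

48.2668


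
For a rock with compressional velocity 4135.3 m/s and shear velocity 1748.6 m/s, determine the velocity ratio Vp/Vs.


Vp/Vs = 4135.3 / 1748.6
= 2.3649

2.3649


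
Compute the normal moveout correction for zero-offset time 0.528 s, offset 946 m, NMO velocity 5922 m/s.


x/Vnmo = 946/5922 = 0.159743
(x/Vnmo)^2 = 0.025518
t0^2 = 0.278784
sqrt(0.278784 + 0.025518) = 0.551636
dt = 0.551636 - 0.528 = 0.023636

0.023636


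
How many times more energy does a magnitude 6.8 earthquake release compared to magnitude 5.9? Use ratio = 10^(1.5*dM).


M2 - M1 = 6.8 - 5.9 = 0.9
1.5 * 0.9 = 1.35
ratio = 10^1.35 = 22.39

22.39


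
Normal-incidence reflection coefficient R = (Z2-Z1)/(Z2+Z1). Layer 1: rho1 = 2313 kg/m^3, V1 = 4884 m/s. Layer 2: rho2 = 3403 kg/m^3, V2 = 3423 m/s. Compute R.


Z1 = 2313 * 4884 = 11296692
Z2 = 3403 * 3423 = 11648469
R = (11648469 - 11296692) / (11648469 + 11296692) = 351777 / 22945161 = 0.0153

0.0153


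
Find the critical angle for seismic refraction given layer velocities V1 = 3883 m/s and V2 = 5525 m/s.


V1/V2 = 3883/5525 = 0.702805
theta_c = arcsin(0.702805) = 44.6525 degrees

44.6525


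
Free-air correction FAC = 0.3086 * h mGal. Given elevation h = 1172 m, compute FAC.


FAC = 0.3086 * h
= 0.3086 * 1172
= 361.6792 mGal

361.6792


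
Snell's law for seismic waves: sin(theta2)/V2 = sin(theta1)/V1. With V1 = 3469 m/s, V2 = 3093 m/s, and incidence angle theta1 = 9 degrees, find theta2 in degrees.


sin(theta1) = sin(9 deg) = 0.156434
sin(theta2) = V2/V1 * sin(theta1) = 3093/3469 * 0.156434 = 0.139479
theta2 = arcsin(0.139479) = 8.0177 degrees

8.0177


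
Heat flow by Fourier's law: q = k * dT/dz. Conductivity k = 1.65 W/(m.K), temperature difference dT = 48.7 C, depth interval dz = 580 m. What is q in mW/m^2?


q = k * dT / dz * 1000
= 1.65 * 48.7 / 580 * 1000
= 0.138543 * 1000
= 138.5431 mW/m^2

138.5431


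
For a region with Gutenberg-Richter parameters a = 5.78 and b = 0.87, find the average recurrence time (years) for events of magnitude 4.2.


log10(N) = 5.78 - 0.87*4.2 = 2.126
N = 10^2.126 = 133.659552
T = 1/N = 1/133.659552 = 0.0075 years

0.0075


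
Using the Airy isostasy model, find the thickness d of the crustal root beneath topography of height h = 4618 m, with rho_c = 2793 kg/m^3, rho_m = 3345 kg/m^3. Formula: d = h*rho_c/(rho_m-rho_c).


rho_m - rho_c = 3345 - 2793 = 552
d = 4618 * 2793 / 552
= 12898074 / 552
= 23366.08 m

23366.08


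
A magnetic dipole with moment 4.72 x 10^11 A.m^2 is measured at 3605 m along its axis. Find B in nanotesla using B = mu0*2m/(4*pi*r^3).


m = 4.72 x 10^11 = 472000000000 A.m^2
2m = 944000000000 A.m^2
r^3 = 3605^3 = 46850670125
B = (4pi*10^-7) * 944000000000 / (4*pi * 46850670125) * 1e9
= 1186265.385996 / 588742884321.84 * 1e9
= 2014.9125 nT

2014.9125


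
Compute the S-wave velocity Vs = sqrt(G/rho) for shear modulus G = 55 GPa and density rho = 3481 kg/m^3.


Convert G to Pa: G = 55e9 Pa
Compute G/rho = 55e9 / 3481 = 15800057.4548
Vs = sqrt(15800057.4548) = 3974.93 m/s

3974.93


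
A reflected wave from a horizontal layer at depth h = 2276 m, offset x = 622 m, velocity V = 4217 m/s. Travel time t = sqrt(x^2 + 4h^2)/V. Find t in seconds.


x^2 + 4h^2 = 622^2 + 4*2276^2 = 386884 + 20720704 = 21107588
sqrt(21107588) = 4594.2995
t = 4594.2995 / 4217 = 1.0895 s

1.0895


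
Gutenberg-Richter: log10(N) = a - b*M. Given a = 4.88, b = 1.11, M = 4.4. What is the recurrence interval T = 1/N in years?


log10(N) = 4.88 - 1.11*4.4 = -0.004
N = 10^-0.004 = 0.990832
T = 1/N = 1/0.990832 = 1.0093 years

1.0093


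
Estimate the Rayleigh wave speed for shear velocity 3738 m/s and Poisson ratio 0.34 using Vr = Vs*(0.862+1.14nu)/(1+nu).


Numerator factor = 0.862 + 1.14*0.34 = 1.2496
Denominator = 1 + 0.34 = 1.34
Vr = 3738 * 1.2496 / 1.34 = 3485.82 m/s

3485.82


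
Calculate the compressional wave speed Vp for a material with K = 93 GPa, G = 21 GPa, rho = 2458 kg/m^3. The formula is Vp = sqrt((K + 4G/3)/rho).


First compute the effective modulus:
K + 4G/3 = 93e9 + 4*21e9/3 = 121000000000.0 Pa
Then divide by density:
121000000000.0 / 2458 = 49227013.8324 Pa/(kg/m^3)
Take the square root:
Vp = sqrt(49227013.8324) = 7016.2 m/s

7016.2


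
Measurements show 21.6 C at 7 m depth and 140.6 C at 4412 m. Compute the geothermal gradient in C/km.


dT = 140.6 - 21.6 = 119.0 C
dz = 4412 - 7 = 4405 m
gradient = dT/dz * 1000 = 119.0/4405 * 1000 = 27.0148 C/km

27.0148


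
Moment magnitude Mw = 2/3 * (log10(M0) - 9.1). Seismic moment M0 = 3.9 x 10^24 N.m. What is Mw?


log10(M0) = log10(3.9 x 10^24) = 24.5911
Mw = 2/3 * (24.5911 - 9.1)
= 2/3 * 15.4911
= 10.33

10.33


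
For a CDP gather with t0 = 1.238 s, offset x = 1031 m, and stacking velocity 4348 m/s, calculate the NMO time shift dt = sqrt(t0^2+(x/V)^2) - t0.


x/Vnmo = 1031/4348 = 0.237121
(x/Vnmo)^2 = 0.056226
t0^2 = 1.532644
sqrt(1.532644 + 0.056226) = 1.260504
dt = 1.260504 - 1.238 = 0.022504

0.022504


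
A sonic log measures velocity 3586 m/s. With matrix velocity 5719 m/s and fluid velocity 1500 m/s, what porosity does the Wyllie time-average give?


1/V - 1/Vm = 1/3586 - 1/5719 = 0.00010401
1/Vf - 1/Vm = 1/1500 - 1/5719 = 0.00049181
phi = 0.00010401 / 0.00049181 = 0.2115

0.2115


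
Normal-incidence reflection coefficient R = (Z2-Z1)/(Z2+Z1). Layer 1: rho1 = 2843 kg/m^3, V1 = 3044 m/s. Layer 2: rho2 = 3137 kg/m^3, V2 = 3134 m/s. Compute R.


Z1 = 2843 * 3044 = 8654092
Z2 = 3137 * 3134 = 9831358
R = (9831358 - 8654092) / (9831358 + 8654092) = 1177266 / 18485450 = 0.0637

0.0637


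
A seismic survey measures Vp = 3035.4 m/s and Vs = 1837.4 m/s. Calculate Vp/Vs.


Vp/Vs = 3035.4 / 1837.4
= 1.652

1.652


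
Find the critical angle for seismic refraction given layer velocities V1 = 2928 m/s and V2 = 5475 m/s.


V1/V2 = 2928/5475 = 0.534795
theta_c = arcsin(0.534795) = 32.33 degrees

32.33


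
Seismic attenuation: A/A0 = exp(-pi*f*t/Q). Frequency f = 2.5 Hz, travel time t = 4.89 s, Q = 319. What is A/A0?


pi*f*t/Q = pi*2.5*4.89/319 = 0.120395
A/A0 = exp(-0.120395) = 0.88657

0.88657


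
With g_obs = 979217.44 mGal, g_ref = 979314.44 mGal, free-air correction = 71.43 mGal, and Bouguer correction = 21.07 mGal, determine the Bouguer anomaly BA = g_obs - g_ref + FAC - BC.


BA = g_obs - g_ref + FAC - BC
= 979217.44 - 979314.44 + 71.43 - 21.07
= -46.64 mGal

-46.64


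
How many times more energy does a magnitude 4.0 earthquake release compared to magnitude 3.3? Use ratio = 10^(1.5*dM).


M2 - M1 = 4.0 - 3.3 = 0.7
1.5 * 0.7 = 1.05
ratio = 10^1.05 = 11.22

11.22


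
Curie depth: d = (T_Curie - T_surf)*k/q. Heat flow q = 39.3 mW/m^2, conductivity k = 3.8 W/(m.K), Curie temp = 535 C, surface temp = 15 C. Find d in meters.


T_Curie - T_surf = 535 - 15 = 520 C
Convert q to W/m^2: 39.3 mW/m^2 = 0.0393 W/m^2
d = 520 * 3.8 / 0.0393 = 50279.9 m

50279.9


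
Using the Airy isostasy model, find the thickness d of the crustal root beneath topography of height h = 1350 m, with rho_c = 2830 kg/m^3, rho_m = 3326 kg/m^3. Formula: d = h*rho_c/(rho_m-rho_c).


rho_m - rho_c = 3326 - 2830 = 496
d = 1350 * 2830 / 496
= 3820500 / 496
= 7702.62 m

7702.62


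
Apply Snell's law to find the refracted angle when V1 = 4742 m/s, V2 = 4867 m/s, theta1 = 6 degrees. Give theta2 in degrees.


sin(theta1) = sin(6 deg) = 0.104528
sin(theta2) = V2/V1 * sin(theta1) = 4867/4742 * 0.104528 = 0.107284
theta2 = arcsin(0.107284) = 6.1588 degrees

6.1588


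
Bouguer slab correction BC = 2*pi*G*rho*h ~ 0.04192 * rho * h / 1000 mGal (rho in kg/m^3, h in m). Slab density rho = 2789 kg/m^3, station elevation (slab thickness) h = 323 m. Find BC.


BC = 0.04192 * rho * h / 1000
= 0.04192 * 2789 * 323 / 1000
= 37.7635 mGal

37.7635


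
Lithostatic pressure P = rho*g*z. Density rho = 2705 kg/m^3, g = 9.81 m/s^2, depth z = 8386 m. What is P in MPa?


P = rho * g * z / 1e6
= 2705 * 9.81 * 8386 / 1e6
= 222531315.3 / 1e6
= 222.5313 MPa

222.5313


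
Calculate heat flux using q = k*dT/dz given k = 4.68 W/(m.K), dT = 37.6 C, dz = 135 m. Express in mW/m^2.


q = k * dT / dz * 1000
= 4.68 * 37.6 / 135 * 1000
= 1.303467 * 1000
= 1303.4667 mW/m^2

1303.4667


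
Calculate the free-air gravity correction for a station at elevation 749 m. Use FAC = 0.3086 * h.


FAC = 0.3086 * h
= 0.3086 * 749
= 231.1414 mGal

231.1414


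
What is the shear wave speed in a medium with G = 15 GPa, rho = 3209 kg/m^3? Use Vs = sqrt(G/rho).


Convert G to Pa: G = 15e9 Pa
Compute G/rho = 15e9 / 3209 = 4674353.3811
Vs = sqrt(4674353.3811) = 2162.03 m/s

2162.03


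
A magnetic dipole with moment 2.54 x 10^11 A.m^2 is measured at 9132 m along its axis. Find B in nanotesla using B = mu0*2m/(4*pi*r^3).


m = 2.54 x 10^11 = 254000000000 A.m^2
2m = 508000000000 A.m^2
r^3 = 9132^3 = 761548747968
B = (4pi*10^-7) * 508000000000 / (4*pi * 761548747968) * 1e9
= 638371.627209 / 9569903807867.1 * 1e9
= 66.7062 nT

66.7062


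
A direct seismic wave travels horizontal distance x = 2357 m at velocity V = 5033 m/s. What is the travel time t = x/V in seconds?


t = x / V
= 2357 / 5033
= 0.4683 s

0.4683


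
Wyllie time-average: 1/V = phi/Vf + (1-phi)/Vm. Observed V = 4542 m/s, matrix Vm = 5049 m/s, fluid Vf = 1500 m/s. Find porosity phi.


1/V - 1/Vm = 1/4542 - 1/5049 = 2.211e-05
1/Vf - 1/Vm = 1/1500 - 1/5049 = 0.00046861
phi = 2.211e-05 / 0.00046861 = 0.0472

0.0472


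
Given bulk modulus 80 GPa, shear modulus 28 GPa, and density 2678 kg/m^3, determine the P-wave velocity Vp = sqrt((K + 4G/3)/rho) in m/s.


First compute the effective modulus:
K + 4G/3 = 80e9 + 4*28e9/3 = 117333333333.33 Pa
Then divide by density:
117333333333.33 / 2678 = 43813791.3866 Pa/(kg/m^3)
Take the square root:
Vp = sqrt(43813791.3866) = 6619.2 m/s

6619.2


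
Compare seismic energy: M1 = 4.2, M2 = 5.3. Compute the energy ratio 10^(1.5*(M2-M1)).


M2 - M1 = 5.3 - 4.2 = 1.1
1.5 * 1.1 = 1.65
ratio = 10^1.65 = 44.67

44.67


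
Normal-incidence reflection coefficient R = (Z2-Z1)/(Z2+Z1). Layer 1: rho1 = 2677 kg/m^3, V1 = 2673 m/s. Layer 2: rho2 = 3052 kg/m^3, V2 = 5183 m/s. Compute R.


Z1 = 2677 * 2673 = 7155621
Z2 = 3052 * 5183 = 15818516
R = (15818516 - 7155621) / (15818516 + 7155621) = 8662895 / 22974137 = 0.3771

0.3771


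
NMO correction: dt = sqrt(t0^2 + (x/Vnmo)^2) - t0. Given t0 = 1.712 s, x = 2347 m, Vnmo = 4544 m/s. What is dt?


x/Vnmo = 2347/4544 = 0.516505
(x/Vnmo)^2 = 0.266778
t0^2 = 2.930944
sqrt(2.930944 + 0.266778) = 1.788217
dt = 1.788217 - 1.712 = 0.076217

0.076217


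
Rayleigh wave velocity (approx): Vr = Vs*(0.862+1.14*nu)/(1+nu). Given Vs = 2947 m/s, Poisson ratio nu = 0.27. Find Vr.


Numerator factor = 0.862 + 1.14*0.27 = 1.1698
Denominator = 1 + 0.27 = 1.27
Vr = 2947 * 1.1698 / 1.27 = 2714.49 m/s

2714.49
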